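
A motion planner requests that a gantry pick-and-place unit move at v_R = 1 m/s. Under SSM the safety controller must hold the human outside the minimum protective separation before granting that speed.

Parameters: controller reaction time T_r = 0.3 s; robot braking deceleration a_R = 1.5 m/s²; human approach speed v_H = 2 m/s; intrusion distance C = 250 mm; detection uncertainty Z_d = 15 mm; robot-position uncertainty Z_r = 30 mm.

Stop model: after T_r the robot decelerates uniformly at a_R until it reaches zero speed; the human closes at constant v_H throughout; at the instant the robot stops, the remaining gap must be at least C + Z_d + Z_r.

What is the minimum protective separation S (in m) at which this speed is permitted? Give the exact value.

T_s = v_R/a_R = 1/(3/2) = 0.6667 s
reaction-phase robot travel = 1.0000·0.3000 = 0.3000 m
braking distance = 1.0000²/(2·1.5000) = 0.3333 m
human over T_r+T_s: 2.0000·(0.3000+0.6667) = 1.9333 m
residual clearance needed = 0.2500+0.0150+0.0300 = 0.2950 m
S_min ≈ 0.3000+0.3333+1.9333+0.2950  ⇒  S_min = 1717/600 m

S_min = 1717/600 m = 2.8617 m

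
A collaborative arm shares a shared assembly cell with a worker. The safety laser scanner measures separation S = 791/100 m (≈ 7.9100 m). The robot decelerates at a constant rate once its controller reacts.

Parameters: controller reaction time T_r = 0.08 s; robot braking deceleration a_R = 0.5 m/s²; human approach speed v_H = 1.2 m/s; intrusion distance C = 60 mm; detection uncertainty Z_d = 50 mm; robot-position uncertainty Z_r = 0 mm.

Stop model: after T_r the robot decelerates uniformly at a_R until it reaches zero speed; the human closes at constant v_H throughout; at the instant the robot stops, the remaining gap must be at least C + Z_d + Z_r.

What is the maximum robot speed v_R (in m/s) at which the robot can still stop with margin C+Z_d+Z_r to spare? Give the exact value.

quadratic (1)·v² + (62/25)·v + (-963/125) = 0
  disc = (62/25)² − 4·(1)·(-963/125) = 23104/625 ; √disc = 152/25
  v_R = (−(62/25) + 152/25) / (2·(1)) = 9/5 m/s
check:
stop time T_s = (9/5)/(1/2) = 3.6000 s
reaction-phase robot travel = 1.8000·0.0800 = 0.1440 m
braking distance = 1.8000²/(2·0.5000) = 3.2400 m
human over T_r+T_s: 1.2000·(0.0800+3.6000) = 4.4160 m
C+Z_d+Z_r = 0.0600+0.0500+0.0000 = 0.1100 m
sum ≈ 0.1440+3.2400+4.4160+0.1100 ≈ 7.9100 m = S ✓

v_R_max = 9/5 m/s = 1.8000 m/s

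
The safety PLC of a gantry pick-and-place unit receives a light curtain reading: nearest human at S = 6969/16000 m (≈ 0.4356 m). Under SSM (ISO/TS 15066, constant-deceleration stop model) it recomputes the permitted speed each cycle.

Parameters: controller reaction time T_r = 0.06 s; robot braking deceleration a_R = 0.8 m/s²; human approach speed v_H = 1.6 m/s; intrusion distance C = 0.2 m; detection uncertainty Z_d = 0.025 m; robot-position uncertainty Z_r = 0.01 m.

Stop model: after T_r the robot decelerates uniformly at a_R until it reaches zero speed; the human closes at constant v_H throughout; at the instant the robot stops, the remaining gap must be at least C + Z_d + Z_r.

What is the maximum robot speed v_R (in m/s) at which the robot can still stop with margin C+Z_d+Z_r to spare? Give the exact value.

at the boundary: (5/8)·v² + (103/50)·v + (-1673/16000) = 0
  disc = (103/50)² − 4·(5/8)·(-1673/16000) = 720801/160000 ; √disc = 849/400
  v_R = (−(103/50) + 849/400) / (2·(5/8)) = 1/20 m/s
check:
T_s = v_R/a_R = (1/20)/(4/5) = 0.0625 s
robot covers v_R·T_r = 0.0500·0.0600 = 0.0030 m before braking
robot covers 0.0500·0.0625 − ½·0.8000·0.0625² = 0.0016 m while stopping
human over T_r+T_s: 1.6000·(0.0600+0.0625) = 0.1960 m
margins: 0.2000+0.0250+0.0100 = 0.2350 m
sum ≈ 0.0030+0.0016+0.1960+0.2350 ≈ 0.4356 m = S ✓

v_R_max = 1/20 m/s = 0.0500 m/s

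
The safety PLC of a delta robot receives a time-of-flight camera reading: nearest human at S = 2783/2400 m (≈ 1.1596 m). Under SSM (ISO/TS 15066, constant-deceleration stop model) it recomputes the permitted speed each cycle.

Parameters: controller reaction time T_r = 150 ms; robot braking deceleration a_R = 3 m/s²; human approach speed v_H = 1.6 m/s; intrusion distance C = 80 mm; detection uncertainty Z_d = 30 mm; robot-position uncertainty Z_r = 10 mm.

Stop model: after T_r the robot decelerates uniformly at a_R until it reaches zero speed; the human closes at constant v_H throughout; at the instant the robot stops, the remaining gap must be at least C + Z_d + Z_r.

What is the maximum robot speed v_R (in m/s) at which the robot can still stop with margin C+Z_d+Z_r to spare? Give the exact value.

v_R_max = 19/20 m/s = 0.9500 m/s

quadratic (1/6)·v² + (41/60)·v + (-1919/2400) = 0
  disc = (41/60)² − 4·(1/6)·(-1919/2400) = 1 ; √disc = 1
  v_R = (−(41/60) + 1) / (2·(1/6)) = 19/20 m/s
check:
braking lasts T_s = (19/20)/3 = 0.3167 s
robot covers v_R·T_r = 0.9500·0.1500 = 0.1425 m before braking
robot covers 0.9500·0.3167 − ½·3.0000·0.3167² = 0.1504 m while stopping
human closes 1.6000·0.4667 = 0.7467 m
margins: 0.0800+0.0300+0.0100 = 0.1200 m
sum ≈ 0.1425+0.1504+0.7467+0.1200 ≈ 1.1596 m = S ✓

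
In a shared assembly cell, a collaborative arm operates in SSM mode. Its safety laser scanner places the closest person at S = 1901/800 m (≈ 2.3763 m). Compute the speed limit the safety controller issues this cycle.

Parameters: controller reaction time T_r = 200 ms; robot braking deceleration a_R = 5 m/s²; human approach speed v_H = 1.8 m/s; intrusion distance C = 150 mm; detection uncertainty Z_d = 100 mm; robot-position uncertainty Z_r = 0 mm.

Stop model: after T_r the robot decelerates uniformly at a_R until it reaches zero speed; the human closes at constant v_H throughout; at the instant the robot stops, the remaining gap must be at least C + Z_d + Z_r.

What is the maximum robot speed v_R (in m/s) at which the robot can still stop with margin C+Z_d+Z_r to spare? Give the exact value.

collect terms ⇒ (1/10)·v_R² + (14/25)·v_R + (-1413/800) = 0
  disc = (14/25)² − 4·(1/10)·(-1413/800) = 10201/10000 ; √disc = 101/100
  v_R = (−(14/25) + 101/100) / (2·(1/10)) = 9/4 m/s
check:
stop time T_s = (9/4)/5 = 0.4500 s
reaction-phase robot travel = 2.2500·0.2000 = 0.4500 m
braking distance = 2.2500²/(2·5.0000) = 0.5062 m
human closes 1.8000·0.6500 = 1.1700 m
margins: 0.1500+0.1000+0.0000 = 0.2500 m
sum ≈ 0.4500+0.5062+1.1700+0.2500 ≈ 2.3763 m = S ✓

v_R_max = 9/4 m/s = 2.2500 m/s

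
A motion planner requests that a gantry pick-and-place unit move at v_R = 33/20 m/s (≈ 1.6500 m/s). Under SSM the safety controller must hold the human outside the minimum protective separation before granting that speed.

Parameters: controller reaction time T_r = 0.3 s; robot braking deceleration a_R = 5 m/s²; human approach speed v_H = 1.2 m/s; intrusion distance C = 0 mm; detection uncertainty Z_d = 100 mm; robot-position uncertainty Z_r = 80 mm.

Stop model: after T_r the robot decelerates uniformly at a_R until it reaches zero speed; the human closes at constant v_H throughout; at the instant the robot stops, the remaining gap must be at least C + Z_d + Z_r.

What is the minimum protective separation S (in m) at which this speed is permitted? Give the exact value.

S_min = 6813/4000 m = 1.7032 m

stop time T_s = (33/20)/5 = 0.3300 s
reaction-phase robot travel = 1.6500·0.3000 = 0.4950 m
robot covers 1.6500·0.3300 − ½·5.0000·0.3300² = 0.2722 m while stopping
human closes 1.2000·0.6300 = 0.7560 m
margins: 0.0000+0.1000+0.0800 = 0.1800 m
S_min ≈ 0.4950+0.2722+0.7560+0.1800  ⇒  S_min = 6813/4000 m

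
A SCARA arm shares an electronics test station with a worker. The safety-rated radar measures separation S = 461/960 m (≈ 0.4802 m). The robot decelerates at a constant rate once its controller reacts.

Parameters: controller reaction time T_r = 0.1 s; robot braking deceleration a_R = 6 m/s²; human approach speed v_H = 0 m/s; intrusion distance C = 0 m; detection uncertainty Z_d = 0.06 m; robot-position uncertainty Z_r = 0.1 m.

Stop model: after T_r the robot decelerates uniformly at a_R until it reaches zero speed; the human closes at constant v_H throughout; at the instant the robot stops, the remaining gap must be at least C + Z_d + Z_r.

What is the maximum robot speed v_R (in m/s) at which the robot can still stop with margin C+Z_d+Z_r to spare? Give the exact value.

v_R_max = 29/20 m/s = 1.4500 m/s

quadratic (1/12)·v² + (1/10)·v + (-1537/4800) = 0
  disc = (1/10)² − 4·(1/12)·(-1537/4800) = 1681/14400 ; √disc = 41/120
  v_R = (−(1/10) + 41/120) / (2·(1/12)) = 29/20 m/s
check:
stop time T_s = (29/20)/6 = 0.2417 s
reaction-phase robot travel = 1.4500·0.1000 = 0.1450 m
braking distance = 1.4500²/(2·6.0000) = 0.1752 m
human over T_r+T_s: 0.0000·(0.1000+0.2417) = 0.0000 m
C+Z_d+Z_r = 0.0000+0.0600+0.1000 = 0.1600 m
sum ≈ 0.1450+0.1752+0.0000+0.1600 ≈ 0.4802 m = S ✓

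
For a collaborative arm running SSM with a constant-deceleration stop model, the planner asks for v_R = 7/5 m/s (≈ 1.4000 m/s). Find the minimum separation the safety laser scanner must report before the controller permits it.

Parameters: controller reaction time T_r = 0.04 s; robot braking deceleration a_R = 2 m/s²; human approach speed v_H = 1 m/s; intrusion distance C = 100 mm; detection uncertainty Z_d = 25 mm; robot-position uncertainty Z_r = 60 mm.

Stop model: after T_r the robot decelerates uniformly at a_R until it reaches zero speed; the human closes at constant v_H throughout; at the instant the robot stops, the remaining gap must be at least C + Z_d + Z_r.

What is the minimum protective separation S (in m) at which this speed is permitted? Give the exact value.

S_min = 1471/1000 m = 1.4710 m

braking lasts T_s = (7/5)/2 = 0.7000 s
robot covers v_R·T_r = 1.4000·0.0400 = 0.0560 m before braking
robot covers 1.4000·0.7000 − ½·2.0000·0.7000² = 0.4900 m while stopping
human closes 1.0000·0.7400 = 0.7400 m
residual clearance needed = 0.1000+0.0250+0.0600 = 0.1850 m
S_min ≈ 0.0560+0.4900+0.7400+0.1850  ⇒  S_min = 1471/1000 m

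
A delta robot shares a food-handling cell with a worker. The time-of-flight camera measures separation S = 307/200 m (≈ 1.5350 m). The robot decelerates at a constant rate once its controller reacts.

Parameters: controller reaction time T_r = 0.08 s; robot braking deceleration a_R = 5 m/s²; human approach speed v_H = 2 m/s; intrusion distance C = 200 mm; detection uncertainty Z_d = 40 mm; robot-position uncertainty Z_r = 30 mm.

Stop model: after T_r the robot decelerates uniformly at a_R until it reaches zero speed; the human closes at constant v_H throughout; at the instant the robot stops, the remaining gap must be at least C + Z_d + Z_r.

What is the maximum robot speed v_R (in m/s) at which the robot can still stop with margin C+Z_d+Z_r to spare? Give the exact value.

v_R_max = 17/10 m/s = 1.7000 m/s

quadratic (1/10)·v² + (12/25)·v + (-221/200) = 0
  disc = (12/25)² − 4·(1/10)·(-221/200) = 1681/2500 ; √disc = 41/50
  v_R = (−(12/25) + 41/50) / (2·(1/10)) = 17/10 m/s
check:
braking lasts T_s = (17/10)/5 = 0.3400 s
robot covers v_R·T_r = 1.7000·0.0800 = 0.1360 m before braking
braking distance = 1.7000²/(2·5.0000) = 0.2890 m
human over T_r+T_s: 2.0000·(0.0800+0.3400) = 0.8400 m
residual clearance needed = 0.2000+0.0400+0.0300 = 0.2700 m
sum ≈ 0.1360+0.2890+0.8400+0.2700 ≈ 1.5350 m = S ✓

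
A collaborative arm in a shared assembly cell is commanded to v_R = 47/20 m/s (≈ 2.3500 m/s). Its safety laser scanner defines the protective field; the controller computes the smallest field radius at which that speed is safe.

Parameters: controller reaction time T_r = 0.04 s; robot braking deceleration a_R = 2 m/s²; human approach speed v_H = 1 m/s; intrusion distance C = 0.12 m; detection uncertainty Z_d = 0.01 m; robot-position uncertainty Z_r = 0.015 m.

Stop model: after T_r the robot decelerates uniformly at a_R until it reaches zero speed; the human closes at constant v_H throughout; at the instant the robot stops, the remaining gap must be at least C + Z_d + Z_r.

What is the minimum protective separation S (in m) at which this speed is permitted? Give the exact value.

T_s = v_R/a_R = (47/20)/2 = 1.1750 s
reaction-phase robot travel = 2.3500·0.0400 = 0.0940 m
robot under decel: 2.3500²/(2·2.0000) = 1.3806 m
human over T_r+T_s: 1.0000·(0.0400+1.1750) = 1.2150 m
residual clearance needed = 0.1200+0.0100+0.0150 = 0.1450 m
S_min ≈ 0.0940+1.3806+1.2150+0.1450  ⇒  S_min = 22677/8000 m

S_min = 22677/8000 m = 2.8346 m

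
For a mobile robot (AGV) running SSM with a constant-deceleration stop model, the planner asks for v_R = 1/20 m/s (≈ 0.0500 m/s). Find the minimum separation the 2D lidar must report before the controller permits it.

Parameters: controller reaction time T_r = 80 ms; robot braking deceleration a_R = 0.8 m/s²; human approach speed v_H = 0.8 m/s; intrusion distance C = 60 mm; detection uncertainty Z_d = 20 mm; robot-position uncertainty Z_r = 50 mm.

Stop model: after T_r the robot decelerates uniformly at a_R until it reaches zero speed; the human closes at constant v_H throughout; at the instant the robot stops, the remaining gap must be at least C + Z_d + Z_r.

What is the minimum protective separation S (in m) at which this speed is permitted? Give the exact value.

braking lasts T_s = (1/20)/(4/5) = 0.0625 s
reaction-phase robot travel = 0.0500·0.0800 = 0.0040 m
braking distance = 0.0500²/(2·0.8000) = 0.0016 m
human closes 0.8000·0.1425 = 0.1140 m
residual clearance needed = 0.0600+0.0200+0.0500 = 0.1300 m
S_min ≈ 0.0040+0.0016+0.1140+0.1300  ⇒  S_min = 3993/16000 m

S_min = 3993/16000 m = 0.2496 m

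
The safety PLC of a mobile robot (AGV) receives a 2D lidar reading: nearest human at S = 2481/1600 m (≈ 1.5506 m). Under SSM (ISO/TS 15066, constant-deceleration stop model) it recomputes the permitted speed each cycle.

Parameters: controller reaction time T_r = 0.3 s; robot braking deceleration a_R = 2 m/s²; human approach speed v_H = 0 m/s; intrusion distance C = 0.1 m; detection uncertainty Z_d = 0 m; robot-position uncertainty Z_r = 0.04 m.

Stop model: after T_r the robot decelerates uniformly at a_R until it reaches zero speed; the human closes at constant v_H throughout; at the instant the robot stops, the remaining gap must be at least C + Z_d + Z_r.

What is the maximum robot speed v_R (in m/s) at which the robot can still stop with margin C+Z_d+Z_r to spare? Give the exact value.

quadratic (1/4)·v² + (3/10)·v + (-2257/1600) = 0
  disc = (3/10)² − 4·(1/4)·(-2257/1600) = 2401/1600 ; √disc = 49/40
  v_R = (−(3/10) + 49/40) / (2·(1/4)) = 37/20 m/s
check:
T_s = v_R/a_R = (37/20)/2 = 0.9250 s
reaction-phase robot travel = 1.8500·0.3000 = 0.5550 m
robot covers 1.8500·0.9250 − ½·2.0000·0.9250² = 0.8556 m while stopping
person approaches 0.0000·(0.3000+0.9250) = 0.0000 m
C+Z_d+Z_r = 0.1000+0.0000+0.0400 = 0.1400 m
sum ≈ 0.5550+0.8556+0.0000+0.1400 ≈ 1.5506 m = S ✓

v_R_max = 37/20 m/s = 1.8500 m/s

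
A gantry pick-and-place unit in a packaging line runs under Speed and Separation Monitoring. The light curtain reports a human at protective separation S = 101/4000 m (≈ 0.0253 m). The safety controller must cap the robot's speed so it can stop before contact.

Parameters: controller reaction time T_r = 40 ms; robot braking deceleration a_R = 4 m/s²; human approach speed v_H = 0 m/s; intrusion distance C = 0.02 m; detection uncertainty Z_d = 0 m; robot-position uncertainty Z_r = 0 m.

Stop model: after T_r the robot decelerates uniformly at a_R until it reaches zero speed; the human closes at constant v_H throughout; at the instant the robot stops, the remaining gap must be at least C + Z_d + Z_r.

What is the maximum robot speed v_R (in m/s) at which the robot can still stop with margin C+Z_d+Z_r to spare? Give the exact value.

v_R_max = 1/10 m/s = 0.1000 m/s

quadratic (1/8)·v² + (1/25)·v + (-21/4000) = 0
  disc = (1/25)² − 4·(1/8)·(-21/4000) = 169/40000 ; √disc = 13/200
  v_R = (−(1/25) + 13/200) / (2·(1/8)) = 1/10 m/s
check:
stop time T_s = (1/10)/4 = 0.0250 s
robot in T_r: 0.1000·0.0400 = 0.0040 m
braking distance = 0.1000²/(2·4.0000) = 0.0013 m
person approaches 0.0000·(0.0400+0.0250) = 0.0000 m
margins: 0.0200+0.0000+0.0000 = 0.0200 m
sum ≈ 0.0040+0.0013+0.0000+0.0200 ≈ 0.0253 m = S ✓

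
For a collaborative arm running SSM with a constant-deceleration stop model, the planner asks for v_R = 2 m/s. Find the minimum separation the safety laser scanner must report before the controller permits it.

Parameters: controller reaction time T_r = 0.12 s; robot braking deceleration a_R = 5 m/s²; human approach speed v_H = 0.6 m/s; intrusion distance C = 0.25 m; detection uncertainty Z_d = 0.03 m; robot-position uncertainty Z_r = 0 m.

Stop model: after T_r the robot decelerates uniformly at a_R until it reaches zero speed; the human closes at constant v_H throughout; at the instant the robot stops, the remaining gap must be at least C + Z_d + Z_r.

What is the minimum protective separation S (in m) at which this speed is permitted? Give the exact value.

T_s = v_R/a_R = 2/5 = 0.4000 s
reaction-phase robot travel = 2.0000·0.1200 = 0.2400 m
braking distance = 2.0000²/(2·5.0000) = 0.4000 m
person approaches 0.6000·(0.1200+0.4000) = 0.3120 m
residual clearance needed = 0.2500+0.0300+0.0000 = 0.2800 m
S_min ≈ 0.2400+0.4000+0.3120+0.2800  ⇒  S_min = 154/125 m

S_min = 154/125 m = 1.2320 m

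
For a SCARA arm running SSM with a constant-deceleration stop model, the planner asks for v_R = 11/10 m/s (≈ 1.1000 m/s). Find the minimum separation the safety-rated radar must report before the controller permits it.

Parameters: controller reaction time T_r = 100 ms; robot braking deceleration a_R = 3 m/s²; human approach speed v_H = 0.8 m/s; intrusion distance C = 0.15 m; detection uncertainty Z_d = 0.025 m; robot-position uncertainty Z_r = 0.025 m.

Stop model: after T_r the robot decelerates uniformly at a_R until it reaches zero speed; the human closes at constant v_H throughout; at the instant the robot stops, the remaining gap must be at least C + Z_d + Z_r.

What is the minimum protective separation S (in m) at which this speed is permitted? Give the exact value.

braking lasts T_s = (11/10)/3 = 0.3667 s
robot covers v_R·T_r = 1.1000·0.1000 = 0.1100 m before braking
robot covers 1.1000·0.3667 − ½·3.0000·0.3667² = 0.2017 m while stopping
human closes 0.8000·0.4667 = 0.3733 m
residual clearance needed = 0.1500+0.0250+0.0250 = 0.2000 m
S_min ≈ 0.1100+0.2017+0.3733+0.2000  ⇒  S_min = 177/200 m

S_min = 177/200 m = 0.8850 m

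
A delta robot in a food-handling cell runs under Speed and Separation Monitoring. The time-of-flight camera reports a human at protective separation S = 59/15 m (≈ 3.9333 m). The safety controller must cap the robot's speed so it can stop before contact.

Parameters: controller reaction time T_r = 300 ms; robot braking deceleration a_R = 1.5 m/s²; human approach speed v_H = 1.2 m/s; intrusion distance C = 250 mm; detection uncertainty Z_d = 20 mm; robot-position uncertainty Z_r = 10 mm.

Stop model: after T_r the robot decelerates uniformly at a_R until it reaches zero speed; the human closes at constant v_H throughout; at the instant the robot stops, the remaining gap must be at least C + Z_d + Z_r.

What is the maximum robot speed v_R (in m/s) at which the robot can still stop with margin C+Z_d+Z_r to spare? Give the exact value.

collect terms ⇒ (1/3)·v_R² + (11/10)·v_R + (-247/75) = 0
  disc = (11/10)² − 4·(1/3)·(-247/75) = 5041/900 ; √disc = 71/30
  v_R = (−(11/10) + 71/30) / (2·(1/3)) = 19/10 m/s
check:
stop time T_s = (19/10)/(3/2) = 1.2667 s
robot in T_r: 1.9000·0.3000 = 0.5700 m
robot covers 1.9000·1.2667 − ½·1.5000·1.2667² = 1.2033 m while stopping
human over T_r+T_s: 1.2000·(0.3000+1.2667) = 1.8800 m
C+Z_d+Z_r = 0.2500+0.0200+0.0100 = 0.2800 m
sum ≈ 0.5700+1.2033+1.8800+0.2800 ≈ 3.9333 m = S ✓

v_R_max = 19/10 m/s = 1.9000 m/s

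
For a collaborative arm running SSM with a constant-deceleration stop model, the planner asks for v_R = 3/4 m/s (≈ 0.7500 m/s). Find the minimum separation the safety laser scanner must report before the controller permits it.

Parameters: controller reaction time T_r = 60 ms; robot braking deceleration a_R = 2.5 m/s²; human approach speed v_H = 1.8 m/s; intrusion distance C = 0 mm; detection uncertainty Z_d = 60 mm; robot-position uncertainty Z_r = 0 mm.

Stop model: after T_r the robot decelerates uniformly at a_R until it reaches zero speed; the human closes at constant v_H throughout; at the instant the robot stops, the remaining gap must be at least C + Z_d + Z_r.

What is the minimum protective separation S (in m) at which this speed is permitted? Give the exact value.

braking lasts T_s = (3/4)/(5/2) = 0.3000 s
reaction-phase robot travel = 0.7500·0.0600 = 0.0450 m
robot covers 0.7500·0.3000 − ½·2.5000·0.3000² = 0.1125 m while stopping
person approaches 1.8000·(0.0600+0.3000) = 0.6480 m
C+Z_d+Z_r = 0.0000+0.0600+0.0000 = 0.0600 m
S_min ≈ 0.0450+0.1125+0.6480+0.0600  ⇒  S_min = 1731/2000 m

S_min = 1731/2000 m = 0.8655 m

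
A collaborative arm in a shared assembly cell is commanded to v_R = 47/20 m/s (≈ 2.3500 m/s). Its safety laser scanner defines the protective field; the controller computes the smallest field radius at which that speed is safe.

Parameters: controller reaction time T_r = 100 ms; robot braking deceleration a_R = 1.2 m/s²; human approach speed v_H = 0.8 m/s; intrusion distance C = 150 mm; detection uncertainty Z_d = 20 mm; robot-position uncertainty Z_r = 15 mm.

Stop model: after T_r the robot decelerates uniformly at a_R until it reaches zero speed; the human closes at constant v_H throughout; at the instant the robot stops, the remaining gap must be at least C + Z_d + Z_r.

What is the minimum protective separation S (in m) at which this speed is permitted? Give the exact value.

S_min = 4193/960 m = 4.3677 m

T_s = v_R/a_R = (47/20)/(6/5) = 1.9583 s
robot covers v_R·T_r = 2.3500·0.1000 = 0.2350 m before braking
robot covers 2.3500·1.9583 − ½·1.2000·1.9583² = 2.3010 m while stopping
person approaches 0.8000·(0.1000+1.9583) = 1.6467 m
C+Z_d+Z_r = 0.1500+0.0200+0.0150 = 0.1850 m
S_min ≈ 0.2350+2.3010+1.6467+0.1850  ⇒  S_min = 4193/960 m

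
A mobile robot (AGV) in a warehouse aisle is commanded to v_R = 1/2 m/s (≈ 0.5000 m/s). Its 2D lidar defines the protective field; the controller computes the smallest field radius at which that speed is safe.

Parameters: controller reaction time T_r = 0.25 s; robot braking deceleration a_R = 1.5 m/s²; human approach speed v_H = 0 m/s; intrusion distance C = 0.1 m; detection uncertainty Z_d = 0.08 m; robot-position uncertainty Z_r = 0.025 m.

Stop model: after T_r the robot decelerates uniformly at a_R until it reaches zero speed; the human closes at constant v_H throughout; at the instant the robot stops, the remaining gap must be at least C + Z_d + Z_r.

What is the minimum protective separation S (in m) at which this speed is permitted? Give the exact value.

S_min = 31/75 m = 0.4133 m

stop time T_s = (1/2)/(3/2) = 0.3333 s
robot in T_r: 0.5000·0.2500 = 0.1250 m
braking distance = 0.5000²/(2·1.5000) = 0.0833 m
human closes 0.0000·0.5833 = 0.0000 m
C+Z_d+Z_r = 0.1000+0.0800+0.0250 = 0.2050 m
S_min ≈ 0.1250+0.0833+0.0000+0.2050  ⇒  S_min = 31/75 m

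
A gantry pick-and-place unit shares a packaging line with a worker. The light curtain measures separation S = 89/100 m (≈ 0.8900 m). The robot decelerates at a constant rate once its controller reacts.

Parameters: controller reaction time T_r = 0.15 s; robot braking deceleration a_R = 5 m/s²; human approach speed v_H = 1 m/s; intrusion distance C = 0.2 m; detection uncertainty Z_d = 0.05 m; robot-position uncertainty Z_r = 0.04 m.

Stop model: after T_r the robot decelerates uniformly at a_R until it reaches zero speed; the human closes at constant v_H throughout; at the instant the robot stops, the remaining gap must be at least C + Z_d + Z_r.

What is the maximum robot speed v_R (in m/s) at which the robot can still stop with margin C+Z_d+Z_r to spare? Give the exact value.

v_R_max = 1 m/s = 1.0000 m/s

collect terms ⇒ (1/10)·v_R² + (7/20)·v_R + (-9/20) = 0
  disc = (7/20)² − 4·(1/10)·(-9/20) = 121/400 ; √disc = 11/20
  v_R = (−(7/20) + 11/20) / (2·(1/10)) = 1 m/s
check:
braking lasts T_s = 1/5 = 0.2000 s
robot in T_r: 1.0000·0.1500 = 0.1500 m
braking distance = 1.0000²/(2·5.0000) = 0.1000 m
human over T_r+T_s: 1.0000·(0.1500+0.2000) = 0.3500 m
C+Z_d+Z_r = 0.2000+0.0500+0.0400 = 0.2900 m
sum ≈ 0.1500+0.1000+0.3500+0.2900 ≈ 0.8900 m = S ✓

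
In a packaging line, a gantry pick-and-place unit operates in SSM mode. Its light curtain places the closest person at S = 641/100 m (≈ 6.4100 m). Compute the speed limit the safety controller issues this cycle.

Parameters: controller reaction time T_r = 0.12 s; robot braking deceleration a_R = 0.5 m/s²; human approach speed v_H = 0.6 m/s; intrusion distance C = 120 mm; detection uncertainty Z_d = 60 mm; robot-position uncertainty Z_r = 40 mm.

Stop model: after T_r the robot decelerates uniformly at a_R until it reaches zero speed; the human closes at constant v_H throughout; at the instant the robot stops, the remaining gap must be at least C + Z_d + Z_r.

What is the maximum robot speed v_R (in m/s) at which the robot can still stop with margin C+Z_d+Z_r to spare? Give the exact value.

collect terms ⇒ (1)·v_R² + (33/25)·v_R + (-3059/500) = 0
  disc = (33/25)² − 4·(1)·(-3059/500) = 16384/625 ; √disc = 128/25
  v_R = (−(33/25) + 128/25) / (2·(1)) = 19/10 m/s
check:
braking lasts T_s = (19/10)/(1/2) = 3.8000 s
reaction-phase robot travel = 1.9000·0.1200 = 0.2280 m
robot covers 1.9000·3.8000 − ½·0.5000·3.8000² = 3.6100 m while stopping
human closes 0.6000·3.9200 = 2.3520 m
margins: 0.1200+0.0600+0.0400 = 0.2200 m
sum ≈ 0.2280+3.6100+2.3520+0.2200 ≈ 6.4100 m = S ✓

v_R_max = 19/10 m/s = 1.9000 m/s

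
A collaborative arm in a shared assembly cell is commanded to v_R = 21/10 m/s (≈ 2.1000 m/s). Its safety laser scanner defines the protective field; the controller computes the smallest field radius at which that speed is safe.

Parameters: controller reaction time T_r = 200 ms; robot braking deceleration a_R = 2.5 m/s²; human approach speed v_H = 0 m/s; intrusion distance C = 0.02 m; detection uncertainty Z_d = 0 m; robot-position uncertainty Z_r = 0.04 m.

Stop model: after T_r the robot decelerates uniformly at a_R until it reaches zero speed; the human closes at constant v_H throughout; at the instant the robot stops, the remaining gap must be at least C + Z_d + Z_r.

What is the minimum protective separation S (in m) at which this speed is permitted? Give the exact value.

stop time T_s = (21/10)/(5/2) = 0.8400 s
reaction-phase robot travel = 2.1000·0.2000 = 0.4200 m
robot covers 2.1000·0.8400 − ½·2.5000·0.8400² = 0.8820 m while stopping
human closes 0.0000·1.0400 = 0.0000 m
C+Z_d+Z_r = 0.0200+0.0000+0.0400 = 0.0600 m
S_min ≈ 0.4200+0.8820+0.0000+0.0600  ⇒  S_min = 681/500 m

S_min = 681/500 m = 1.3620 m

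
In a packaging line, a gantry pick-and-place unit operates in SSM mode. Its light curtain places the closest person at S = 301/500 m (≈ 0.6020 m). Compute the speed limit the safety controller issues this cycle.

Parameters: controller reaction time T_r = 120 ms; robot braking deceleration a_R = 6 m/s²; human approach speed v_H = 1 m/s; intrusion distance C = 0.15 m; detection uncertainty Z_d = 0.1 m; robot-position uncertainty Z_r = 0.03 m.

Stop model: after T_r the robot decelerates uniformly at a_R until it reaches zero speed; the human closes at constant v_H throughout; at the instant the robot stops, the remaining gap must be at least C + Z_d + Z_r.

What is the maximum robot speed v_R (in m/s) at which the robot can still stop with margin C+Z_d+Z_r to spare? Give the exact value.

v_R_max = 3/5 m/s = 0.6000 m/s

collect terms ⇒ (1/12)·v_R² + (43/150)·v_R + (-101/500) = 0
  disc = (43/150)² − 4·(1/12)·(-101/500) = 841/5625 ; √disc = 29/75
  v_R = (−(43/150) + 29/75) / (2·(1/12)) = 3/5 m/s
check:
braking lasts T_s = (3/5)/6 = 0.1000 s
robot in T_r: 0.6000·0.1200 = 0.0720 m
robot under decel: 0.6000²/(2·6.0000) = 0.0300 m
human closes 1.0000·0.2200 = 0.2200 m
residual clearance needed = 0.1500+0.1000+0.0300 = 0.2800 m
sum ≈ 0.0720+0.0300+0.2200+0.2800 ≈ 0.6020 m = S ✓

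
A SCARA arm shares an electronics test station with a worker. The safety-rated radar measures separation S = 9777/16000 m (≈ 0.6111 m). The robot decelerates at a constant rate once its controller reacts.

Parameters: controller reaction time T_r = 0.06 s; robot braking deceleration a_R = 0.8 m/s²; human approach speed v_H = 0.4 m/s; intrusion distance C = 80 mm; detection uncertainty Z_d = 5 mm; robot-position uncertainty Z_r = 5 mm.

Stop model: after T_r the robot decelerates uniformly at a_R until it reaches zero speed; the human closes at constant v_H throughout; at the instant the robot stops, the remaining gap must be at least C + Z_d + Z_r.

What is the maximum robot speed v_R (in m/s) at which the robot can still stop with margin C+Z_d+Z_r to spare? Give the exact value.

v_R_max = 11/20 m/s = 0.5500 m/s

collect terms ⇒ (5/8)·v_R² + (14/25)·v_R + (-7953/16000) = 0
  disc = (14/25)² − 4·(5/8)·(-7953/16000) = 249001/160000 ; √disc = 499/400
  v_R = (−(14/25) + 499/400) / (2·(5/8)) = 11/20 m/s
check:
T_s = v_R/a_R = (11/20)/(4/5) = 0.6875 s
robot covers v_R·T_r = 0.5500·0.0600 = 0.0330 m before braking
braking distance = 0.5500²/(2·0.8000) = 0.1891 m
person approaches 0.4000·(0.0600+0.6875) = 0.2990 m
margins: 0.0800+0.0050+0.0050 = 0.0900 m
sum ≈ 0.0330+0.1891+0.2990+0.0900 ≈ 0.6111 m = S ✓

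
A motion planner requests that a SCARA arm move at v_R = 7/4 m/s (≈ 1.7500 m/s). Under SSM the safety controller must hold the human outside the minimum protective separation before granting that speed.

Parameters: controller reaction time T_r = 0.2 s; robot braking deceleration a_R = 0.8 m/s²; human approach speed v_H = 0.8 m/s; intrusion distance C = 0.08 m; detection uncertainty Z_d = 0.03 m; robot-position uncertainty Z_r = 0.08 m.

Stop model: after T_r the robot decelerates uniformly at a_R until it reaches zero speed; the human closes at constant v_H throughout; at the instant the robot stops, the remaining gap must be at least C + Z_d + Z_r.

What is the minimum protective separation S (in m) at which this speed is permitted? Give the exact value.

braking lasts T_s = (7/4)/(4/5) = 2.1875 s
robot covers v_R·T_r = 1.7500·0.2000 = 0.3500 m before braking
braking distance = 1.7500²/(2·0.8000) = 1.9141 m
human over T_r+T_s: 0.8000·(0.2000+2.1875) = 1.9100 m
residual clearance needed = 0.0800+0.0300+0.0800 = 0.1900 m
S_min ≈ 0.3500+1.9141+1.9100+0.1900  ⇒  S_min = 2793/640 m

S_min = 2793/640 m = 4.3641 m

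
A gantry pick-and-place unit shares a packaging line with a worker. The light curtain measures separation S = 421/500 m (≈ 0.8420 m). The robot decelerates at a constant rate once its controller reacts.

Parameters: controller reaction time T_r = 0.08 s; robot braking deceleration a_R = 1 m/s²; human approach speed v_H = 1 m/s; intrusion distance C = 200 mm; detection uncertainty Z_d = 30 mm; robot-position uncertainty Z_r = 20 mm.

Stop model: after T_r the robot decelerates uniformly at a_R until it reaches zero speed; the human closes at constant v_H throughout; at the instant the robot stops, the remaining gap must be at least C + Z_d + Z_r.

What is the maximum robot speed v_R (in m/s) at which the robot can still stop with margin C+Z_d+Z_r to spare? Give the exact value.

v_R_max = 2/5 m/s = 0.4000 m/s

at the boundary: (1/2)·v² + (27/25)·v + (-64/125) = 0
  disc = (27/25)² − 4·(1/2)·(-64/125) = 1369/625 ; √disc = 37/25
  v_R = (−(27/25) + 37/25) / (2·(1/2)) = 2/5 m/s
check:
T_s = v_R/a_R = (2/5)/1 = 0.4000 s
robot covers v_R·T_r = 0.4000·0.0800 = 0.0320 m before braking
robot under decel: 0.4000²/(2·1.0000) = 0.0800 m
human over T_r+T_s: 1.0000·(0.0800+0.4000) = 0.4800 m
residual clearance needed = 0.2000+0.0300+0.0200 = 0.2500 m
sum ≈ 0.0320+0.0800+0.4800+0.2500 ≈ 0.8420 m = S ✓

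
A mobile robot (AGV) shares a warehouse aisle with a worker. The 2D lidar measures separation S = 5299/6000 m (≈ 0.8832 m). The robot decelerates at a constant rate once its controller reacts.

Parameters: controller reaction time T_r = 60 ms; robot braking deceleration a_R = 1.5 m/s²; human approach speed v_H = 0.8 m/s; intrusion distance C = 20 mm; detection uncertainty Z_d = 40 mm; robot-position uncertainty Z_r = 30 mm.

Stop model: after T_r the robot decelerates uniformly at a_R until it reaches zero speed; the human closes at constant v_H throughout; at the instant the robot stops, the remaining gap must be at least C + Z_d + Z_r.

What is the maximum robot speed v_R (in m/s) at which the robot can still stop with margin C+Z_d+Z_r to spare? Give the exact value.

v_R_max = 17/20 m/s = 0.8500 m/s

collect terms ⇒ (1/3)·v_R² + (89/150)·v_R + (-4471/6000) = 0
  disc = (89/150)² − 4·(1/3)·(-4471/6000) = 841/625 ; √disc = 29/25
  v_R = (−(89/150) + 29/25) / (2·(1/3)) = 17/20 m/s
check:
stop time T_s = (17/20)/(3/2) = 0.5667 s
robot covers v_R·T_r = 0.8500·0.0600 = 0.0510 m before braking
braking distance = 0.8500²/(2·1.5000) = 0.2408 m
person approaches 0.8000·(0.0600+0.5667) = 0.5013 m
C+Z_d+Z_r = 0.0200+0.0400+0.0300 = 0.0900 m
sum ≈ 0.0510+0.2408+0.5013+0.0900 ≈ 0.8832 m = S ✓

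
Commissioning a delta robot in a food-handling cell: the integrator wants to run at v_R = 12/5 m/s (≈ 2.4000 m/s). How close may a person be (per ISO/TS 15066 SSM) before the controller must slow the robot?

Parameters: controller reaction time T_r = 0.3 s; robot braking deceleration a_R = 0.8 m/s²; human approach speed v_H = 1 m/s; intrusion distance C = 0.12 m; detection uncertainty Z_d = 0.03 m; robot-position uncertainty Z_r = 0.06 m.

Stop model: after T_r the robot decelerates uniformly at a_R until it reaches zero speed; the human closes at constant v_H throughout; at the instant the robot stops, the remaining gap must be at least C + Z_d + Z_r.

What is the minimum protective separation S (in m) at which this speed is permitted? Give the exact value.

S_min = 783/100 m = 7.8300 m

braking lasts T_s = (12/5)/(4/5) = 3.0000 s
robot in T_r: 2.4000·0.3000 = 0.7200 m
braking distance = 2.4000²/(2·0.8000) = 3.6000 m
human over T_r+T_s: 1.0000·(0.3000+3.0000) = 3.3000 m
margins: 0.1200+0.0300+0.0600 = 0.2100 m
S_min ≈ 0.7200+3.6000+3.3000+0.2100  ⇒  S_min = 783/100 m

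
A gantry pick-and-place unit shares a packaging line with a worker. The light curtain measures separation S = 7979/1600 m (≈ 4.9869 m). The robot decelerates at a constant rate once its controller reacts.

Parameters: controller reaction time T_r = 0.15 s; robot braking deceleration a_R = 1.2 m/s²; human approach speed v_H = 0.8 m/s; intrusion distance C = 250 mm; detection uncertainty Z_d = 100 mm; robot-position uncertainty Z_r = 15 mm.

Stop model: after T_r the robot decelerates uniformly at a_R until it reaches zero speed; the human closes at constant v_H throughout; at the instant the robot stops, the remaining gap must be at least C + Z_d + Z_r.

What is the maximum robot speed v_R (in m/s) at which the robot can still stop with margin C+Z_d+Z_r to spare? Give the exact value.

v_R_max = 49/20 m/s = 2.4500 m/s

at the boundary: (5/12)·v² + (49/60)·v + (-7203/1600) = 0
  disc = (49/60)² − 4·(5/12)·(-7203/1600) = 117649/14400 ; √disc = 343/120
  v_R = (−(49/60) + 343/120) / (2·(5/12)) = 49/20 m/s
check:
stop time T_s = (49/20)/(6/5) = 2.0417 s
robot covers v_R·T_r = 2.4500·0.1500 = 0.3675 m before braking
robot under decel: 2.4500²/(2·1.2000) = 2.5010 m
human over T_r+T_s: 0.8000·(0.1500+2.0417) = 1.7533 m
margins: 0.2500+0.1000+0.0150 = 0.3650 m
sum ≈ 0.3675+2.5010+1.7533+0.3650 ≈ 4.9869 m = S ✓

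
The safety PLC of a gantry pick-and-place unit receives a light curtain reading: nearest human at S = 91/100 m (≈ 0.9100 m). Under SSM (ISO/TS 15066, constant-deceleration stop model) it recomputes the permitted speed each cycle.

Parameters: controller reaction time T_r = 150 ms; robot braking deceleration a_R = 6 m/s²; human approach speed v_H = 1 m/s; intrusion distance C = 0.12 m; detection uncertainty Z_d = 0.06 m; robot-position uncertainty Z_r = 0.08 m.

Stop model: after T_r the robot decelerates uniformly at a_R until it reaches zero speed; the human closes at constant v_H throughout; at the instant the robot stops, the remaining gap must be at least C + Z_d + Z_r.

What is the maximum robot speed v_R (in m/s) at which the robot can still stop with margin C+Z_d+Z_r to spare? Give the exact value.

quadratic (1/12)·v² + (19/60)·v + (-1/2) = 0
  disc = (19/60)² − 4·(1/12)·(-1/2) = 961/3600 ; √disc = 31/60
  v_R = (−(19/60) + 31/60) / (2·(1/12)) = 6/5 m/s
check:
stop time T_s = (6/5)/6 = 0.2000 s
robot in T_r: 1.2000·0.1500 = 0.1800 m
robot covers 1.2000·0.2000 − ½·6.0000·0.2000² = 0.1200 m while stopping
person approaches 1.0000·(0.1500+0.2000) = 0.3500 m
C+Z_d+Z_r = 0.1200+0.0600+0.0800 = 0.2600 m
sum ≈ 0.1800+0.1200+0.3500+0.2600 ≈ 0.9100 m = S ✓

v_R_max = 6/5 m/s = 1.2000 m/s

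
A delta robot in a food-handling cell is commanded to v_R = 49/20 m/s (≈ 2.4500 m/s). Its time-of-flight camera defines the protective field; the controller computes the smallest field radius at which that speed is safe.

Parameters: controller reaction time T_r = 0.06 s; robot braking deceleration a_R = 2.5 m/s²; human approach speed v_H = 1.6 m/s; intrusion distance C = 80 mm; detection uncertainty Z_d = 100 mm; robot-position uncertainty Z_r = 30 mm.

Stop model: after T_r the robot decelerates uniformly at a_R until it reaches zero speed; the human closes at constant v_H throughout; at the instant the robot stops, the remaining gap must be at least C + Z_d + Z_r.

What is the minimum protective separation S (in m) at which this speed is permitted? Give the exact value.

stop time T_s = (49/20)/(5/2) = 0.9800 s
reaction-phase robot travel = 2.4500·0.0600 = 0.1470 m
robot covers 2.4500·0.9800 − ½·2.5000·0.9800² = 1.2005 m while stopping
human closes 1.6000·1.0400 = 1.6640 m
C+Z_d+Z_r = 0.0800+0.1000+0.0300 = 0.2100 m
S_min ≈ 0.1470+1.2005+1.6640+0.2100  ⇒  S_min = 6443/2000 m

S_min = 6443/2000 m = 3.2215 m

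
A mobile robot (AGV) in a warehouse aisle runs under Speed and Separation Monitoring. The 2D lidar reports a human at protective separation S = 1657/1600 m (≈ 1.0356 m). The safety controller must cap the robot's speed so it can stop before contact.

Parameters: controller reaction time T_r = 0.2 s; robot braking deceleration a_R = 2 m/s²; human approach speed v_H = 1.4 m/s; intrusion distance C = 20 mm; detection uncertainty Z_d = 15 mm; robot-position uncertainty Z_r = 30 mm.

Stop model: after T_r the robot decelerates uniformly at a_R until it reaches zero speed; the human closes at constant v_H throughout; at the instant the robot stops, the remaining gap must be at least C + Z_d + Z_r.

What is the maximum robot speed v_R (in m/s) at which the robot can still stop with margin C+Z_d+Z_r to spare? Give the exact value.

v_R_max = 13/20 m/s = 0.6500 m/s

collect terms ⇒ (1/4)·v_R² + (9/10)·v_R + (-221/320) = 0
  disc = (9/10)² − 4·(1/4)·(-221/320) = 2401/1600 ; √disc = 49/40
  v_R = (−(9/10) + 49/40) / (2·(1/4)) = 13/20 m/s
check:
stop time T_s = (13/20)/2 = 0.3250 s
robot in T_r: 0.6500·0.2000 = 0.1300 m
robot covers 0.6500·0.3250 − ½·2.0000·0.3250² = 0.1056 m while stopping
human over T_r+T_s: 1.4000·(0.2000+0.3250) = 0.7350 m
C+Z_d+Z_r = 0.0200+0.0150+0.0300 = 0.0650 m
sum ≈ 0.1300+0.1056+0.7350+0.0650 ≈ 1.0356 m = S ✓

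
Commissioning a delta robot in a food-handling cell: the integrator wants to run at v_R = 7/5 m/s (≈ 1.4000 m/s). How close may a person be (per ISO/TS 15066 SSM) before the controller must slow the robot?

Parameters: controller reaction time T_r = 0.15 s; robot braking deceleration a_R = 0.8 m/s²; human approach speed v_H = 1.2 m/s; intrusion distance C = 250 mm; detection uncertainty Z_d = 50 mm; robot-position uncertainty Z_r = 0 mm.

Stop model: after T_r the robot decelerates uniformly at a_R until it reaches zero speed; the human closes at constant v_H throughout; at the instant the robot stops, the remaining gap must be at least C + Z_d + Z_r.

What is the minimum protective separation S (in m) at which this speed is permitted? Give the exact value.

S_min = 803/200 m = 4.0150 m

T_s = v_R/a_R = (7/5)/(4/5) = 1.7500 s
robot in T_r: 1.4000·0.1500 = 0.2100 m
braking distance = 1.4000²/(2·0.8000) = 1.2250 m
person approaches 1.2000·(0.1500+1.7500) = 2.2800 m
C+Z_d+Z_r = 0.2500+0.0500+0.0000 = 0.3000 m
S_min ≈ 0.2100+1.2250+2.2800+0.3000  ⇒  S_min = 803/200 m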